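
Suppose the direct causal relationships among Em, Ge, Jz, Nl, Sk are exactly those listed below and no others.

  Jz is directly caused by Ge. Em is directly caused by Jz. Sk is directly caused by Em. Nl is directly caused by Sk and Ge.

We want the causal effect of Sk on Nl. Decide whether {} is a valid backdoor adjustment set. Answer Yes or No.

Backdoor paths from Sk to Nl (paths whose first edge points into Sk):
  P1: Sk <- Em <- Jz <- Ge -> Nl
Condition 1 (no descendant of Sk in the set): holds — descendants of Sk are {Nl}; none are in {}.
Condition 2 (every backdoor path blocked by {}):
  P1: open — no interior node is in the conditioning set.
{} does not satisfy the backdoor criterion.

No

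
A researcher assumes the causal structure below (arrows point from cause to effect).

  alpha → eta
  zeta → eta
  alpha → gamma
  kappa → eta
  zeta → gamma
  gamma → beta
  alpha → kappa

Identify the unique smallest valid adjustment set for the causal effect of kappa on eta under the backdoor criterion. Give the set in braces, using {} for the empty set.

{alpha}

Variables eligible for adjustment (non-descendants of kappa, excluding kappa and eta): {alpha, beta, gamma, zeta}.
Backdoor paths from kappa to eta:
  P1: kappa <- alpha -> gamma <- zeta -> eta
  P2: kappa <- alpha -> eta
The empty set is not sufficient: P2 (kappa <- alpha -> eta) has no collider blocking it and no conditioned non-collider, so it is open.
Try {alpha}:
  P1: blocked at fork node alpha ∈ conditioning set.
  P2: blocked at fork node alpha ∈ conditioning set.
{alpha} contains no descendant of kappa and blocks every backdoor path.
No other singleton works — e.g. {zeta} leaves P2 open — so {alpha} is the unique smallest valid adjustment set.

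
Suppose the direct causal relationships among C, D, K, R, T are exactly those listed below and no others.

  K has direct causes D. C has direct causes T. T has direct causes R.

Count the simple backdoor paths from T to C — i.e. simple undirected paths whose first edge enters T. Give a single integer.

A backdoor path from T to C is any simple undirected path whose first edge points into T (i.e. leaves T via a parent).
Parents of T: {R}.
No simple path from any parent of T reaches C without revisiting T, so there are no backdoor paths.

0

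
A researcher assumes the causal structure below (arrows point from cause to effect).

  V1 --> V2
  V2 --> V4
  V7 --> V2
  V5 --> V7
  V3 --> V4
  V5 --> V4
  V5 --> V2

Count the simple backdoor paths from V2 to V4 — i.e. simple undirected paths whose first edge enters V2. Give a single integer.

A backdoor path from V2 to V4 is any simple undirected path whose first edge points into V2 (i.e. leaves V2 via a parent).
Parents of V2: {V1, V5, V7}.
Enumerating:
  P1: V2 <- V5 -> V4
  P2: V2 <- V7 <- V5 -> V4
That exhausts the simple backdoor paths. Count: 2.

2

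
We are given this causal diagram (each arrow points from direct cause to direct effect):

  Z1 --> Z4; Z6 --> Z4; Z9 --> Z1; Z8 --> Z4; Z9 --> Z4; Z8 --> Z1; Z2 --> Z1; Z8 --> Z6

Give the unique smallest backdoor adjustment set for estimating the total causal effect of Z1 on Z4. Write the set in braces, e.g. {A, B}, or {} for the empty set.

{Z8, Z9}

Variables eligible for adjustment (non-descendants of Z1, excluding Z1 and Z4): {Z2, Z6, Z8, Z9}.
Backdoor paths from Z1 to Z4:
  P1: Z1 <- Z9 -> Z4
  P2: Z1 <- Z8 -> Z6 -> Z4
  P3: Z1 <- Z8 -> Z4
The empty set is not sufficient: P1 (Z1 <- Z9 -> Z4) has no collider blocking it and no conditioned non-collider, so it is open.
Try {Z8, Z9}:
  P1: blocked at fork node Z9 ∈ conditioning set.
  P2: blocked at fork node Z8 ∈ conditioning set.
  P3: blocked at fork node Z8 ∈ conditioning set.
{Z8, Z9} contains no descendant of Z1 and blocks every backdoor path.
Every element of {Z8, Z9} is needed (dropping Z8 leaves P2 open; dropping Z9 leaves P1 open), so no proper subset is valid.
Among all size-2 subsets of the eligible variables, only {Z8, Z9} blocks every backdoor path, so it is the unique smallest valid adjustment set.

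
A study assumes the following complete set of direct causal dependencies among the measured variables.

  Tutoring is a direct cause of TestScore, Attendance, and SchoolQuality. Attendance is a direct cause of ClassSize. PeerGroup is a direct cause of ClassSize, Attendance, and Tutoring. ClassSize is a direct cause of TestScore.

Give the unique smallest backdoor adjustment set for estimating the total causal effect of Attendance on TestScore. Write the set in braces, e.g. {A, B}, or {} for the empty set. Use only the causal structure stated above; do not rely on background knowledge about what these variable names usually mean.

{PeerGroup, Tutoring}

Variables eligible for adjustment (non-descendants of Attendance, excluding Attendance and TestScore): {PeerGroup, SchoolQuality, Tutoring}.
Backdoor paths from Attendance to TestScore:
  P1: Attendance <- PeerGroup -> Tutoring -> TestScore
  P2: Attendance <- PeerGroup -> ClassSize -> TestScore
  P3: Attendance <- Tutoring <- PeerGroup -> ClassSize -> TestScore
  P4: Attendance <- Tutoring -> TestScore
The empty set is not sufficient: P1 (Attendance <- PeerGroup -> Tutoring -> TestScore) has no collider blocking it and no conditioned non-collider, so it is open.
Try {PeerGroup, Tutoring}:
  P1: blocked at fork node PeerGroup ∈ conditioning set.
  P2: blocked at fork node PeerGroup ∈ conditioning set.
  P3: blocked at chain node Tutoring ∈ conditioning set.
  P4: blocked at fork node Tutoring ∈ conditioning set.
{PeerGroup, Tutoring} contains no descendant of Attendance and blocks every backdoor path.
Every element of {PeerGroup, Tutoring} is needed (dropping PeerGroup leaves P2 open; dropping Tutoring leaves P4 open), so no proper subset is valid.
Among all size-2 subsets of the eligible variables, only {PeerGroup, Tutoring} blocks every backdoor path, so it is the unique smallest valid adjustment set.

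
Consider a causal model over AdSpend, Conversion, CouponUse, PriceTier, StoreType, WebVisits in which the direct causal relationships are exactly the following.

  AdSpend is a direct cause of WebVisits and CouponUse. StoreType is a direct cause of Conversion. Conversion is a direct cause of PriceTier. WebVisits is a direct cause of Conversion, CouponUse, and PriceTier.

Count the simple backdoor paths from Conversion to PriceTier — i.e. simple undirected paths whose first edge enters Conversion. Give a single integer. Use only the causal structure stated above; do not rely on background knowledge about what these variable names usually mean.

1

A backdoor path from Conversion to PriceTier is any simple undirected path whose first edge points into Conversion (i.e. leaves Conversion via a parent).
Parents of Conversion: {StoreType, WebVisits}.
Enumerating:
  P1: Conversion <- WebVisits -> PriceTier
That exhausts the simple backdoor paths. Count: 1.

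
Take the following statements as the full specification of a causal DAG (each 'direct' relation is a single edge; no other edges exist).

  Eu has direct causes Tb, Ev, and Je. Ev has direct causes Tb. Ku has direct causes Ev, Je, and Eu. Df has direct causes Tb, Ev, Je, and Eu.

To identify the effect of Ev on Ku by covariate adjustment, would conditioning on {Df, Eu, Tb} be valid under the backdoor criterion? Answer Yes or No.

No

Backdoor paths from Ev to Ku (paths whose first edge points into Ev):
  P1: Ev <- Tb -> Eu <- Je -> Ku
  P2: Ev <- Tb -> Eu -> Ku
  P3: Ev <- Tb -> Eu -> Df <- Je -> Ku
  P4: Ev <- Tb -> Df <- Je -> Eu -> Ku
  P5: Ev <- Tb -> Df <- Je -> Ku
  P6: Ev <- Tb -> Df <- Eu <- Je -> Ku
  P7: Ev <- Tb -> Df <- Eu -> Ku
Condition 1 (no descendant of Ev in the set): FAILS — Df and Eu are descendants of Ev.
Condition 2 (every backdoor path blocked by {Df, Eu, Tb}):
  P1: blocked at fork node Tb ∈ conditioning set.
  P2: blocked at fork node Tb ∈ conditioning set.
  P3: blocked at fork node Tb ∈ conditioning set.
  P4: blocked at fork node Tb ∈ conditioning set.
  P5: blocked at fork node Tb ∈ conditioning set.
  P6: blocked at fork node Tb ∈ conditioning set.
  P7: blocked at fork node Tb ∈ conditioning set.
{Df, Eu, Tb} does not satisfy the backdoor criterion.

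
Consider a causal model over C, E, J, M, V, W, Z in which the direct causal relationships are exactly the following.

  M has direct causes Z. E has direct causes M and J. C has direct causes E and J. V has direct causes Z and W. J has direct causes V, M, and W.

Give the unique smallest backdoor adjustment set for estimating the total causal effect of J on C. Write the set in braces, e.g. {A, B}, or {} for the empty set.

{M}

Variables eligible for adjustment (non-descendants of J, excluding J and C): {M, V, W, Z}.
Backdoor paths from J to C:
  P1: J <- W -> V <- Z -> M -> E -> C
  P2: J <- V <- Z -> M -> E -> C
  P3: J <- M -> E -> C
The empty set is not sufficient: P2 (J <- V <- Z -> M -> E -> C) has no collider blocking it and no conditioned non-collider, so it is open.
Try {M}:
  P1: blocked at collider V (neither it nor any descendant is in the conditioning set).
  P2: blocked at chain node M ∈ conditioning set.
  P3: blocked at fork node M ∈ conditioning set.
{M} contains no descendant of J and blocks every backdoor path.
No other singleton works — e.g. {Z} leaves P3 open — so {M} is the unique smallest valid adjustment set.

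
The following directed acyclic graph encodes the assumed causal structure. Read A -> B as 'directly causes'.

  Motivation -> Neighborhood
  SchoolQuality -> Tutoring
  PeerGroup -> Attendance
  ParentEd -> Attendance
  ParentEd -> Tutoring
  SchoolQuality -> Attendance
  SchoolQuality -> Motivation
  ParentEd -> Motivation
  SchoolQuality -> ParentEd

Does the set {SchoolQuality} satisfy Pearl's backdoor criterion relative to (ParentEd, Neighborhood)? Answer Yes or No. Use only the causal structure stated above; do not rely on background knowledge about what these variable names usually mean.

Yes

Backdoor paths from ParentEd to Neighborhood (paths whose first edge points into ParentEd):
  P1: ParentEd <- SchoolQuality -> Motivation -> Neighborhood
Condition 1 (no descendant of ParentEd in the set): holds — descendants of ParentEd are {Attendance, Motivation, Neighborhood, Tutoring}; none are in {SchoolQuality}.
Condition 2 (every backdoor path blocked by {SchoolQuality}):
  P1: blocked at fork node SchoolQuality ∈ conditioning set.
{SchoolQuality} satisfies the backdoor criterion.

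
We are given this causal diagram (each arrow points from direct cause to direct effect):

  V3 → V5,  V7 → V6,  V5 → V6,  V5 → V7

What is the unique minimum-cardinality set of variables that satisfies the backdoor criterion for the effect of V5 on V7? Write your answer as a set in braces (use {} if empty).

{}

Variables eligible for adjustment (non-descendants of V5, excluding V5 and V7): {V3}.
Backdoor paths from V5 to V7:
  (none)
With no backdoor paths the empty set already satisfies the criterion, and it is trivially minimal.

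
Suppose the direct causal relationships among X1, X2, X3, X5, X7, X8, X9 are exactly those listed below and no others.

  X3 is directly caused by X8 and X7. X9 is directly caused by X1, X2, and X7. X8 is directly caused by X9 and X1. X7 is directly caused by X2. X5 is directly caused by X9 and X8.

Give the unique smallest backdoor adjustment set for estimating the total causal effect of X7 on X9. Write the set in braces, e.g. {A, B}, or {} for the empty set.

{X2}

Variables eligible for adjustment (non-descendants of X7, excluding X7 and X9): {X1, X2}.
Backdoor paths from X7 to X9:
  P1: X7 <- X2 -> X9
The empty set is not sufficient: P1 (X7 <- X2 -> X9) has no collider blocking it and no conditioned non-collider, so it is open.
Try {X2}:
  P1: blocked at fork node X2 ∈ conditioning set.
{X2} contains no descendant of X7 and blocks every backdoor path.
No other singleton works — e.g. {X1} leaves P1 open — so {X2} is the unique smallest valid adjustment set.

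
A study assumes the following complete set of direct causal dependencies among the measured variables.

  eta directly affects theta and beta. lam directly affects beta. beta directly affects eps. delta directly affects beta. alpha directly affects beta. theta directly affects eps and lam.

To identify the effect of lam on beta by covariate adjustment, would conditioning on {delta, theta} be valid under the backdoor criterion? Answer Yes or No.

Backdoor paths from lam to beta (paths whose first edge points into lam):
  P1: lam <- theta <- eta -> beta
  P2: lam <- theta -> eps <- beta
Condition 1 (no descendant of lam in the set): holds — descendants of lam are {beta, eps}; none are in {delta, theta}.
Condition 2 (every backdoor path blocked by {delta, theta}):
  P1: blocked at chain node theta ∈ conditioning set.
  P2: blocked at fork node theta ∈ conditioning set.
{delta, theta} satisfies the backdoor criterion.

Yes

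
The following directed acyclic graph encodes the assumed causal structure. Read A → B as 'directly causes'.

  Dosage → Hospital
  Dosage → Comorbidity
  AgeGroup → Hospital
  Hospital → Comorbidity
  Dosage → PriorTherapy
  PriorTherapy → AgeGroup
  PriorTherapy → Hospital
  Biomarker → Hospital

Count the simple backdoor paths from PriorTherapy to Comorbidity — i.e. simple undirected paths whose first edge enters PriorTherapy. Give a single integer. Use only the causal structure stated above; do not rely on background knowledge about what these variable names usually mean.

2

A backdoor path from PriorTherapy to Comorbidity is any simple undirected path whose first edge points into PriorTherapy (i.e. leaves PriorTherapy via a parent).
Parents of PriorTherapy: {Dosage}.
Enumerating:
  P1: PriorTherapy <- Dosage -> Hospital -> Comorbidity
  P2: PriorTherapy <- Dosage -> Comorbidity
That exhausts the simple backdoor paths. Count: 2.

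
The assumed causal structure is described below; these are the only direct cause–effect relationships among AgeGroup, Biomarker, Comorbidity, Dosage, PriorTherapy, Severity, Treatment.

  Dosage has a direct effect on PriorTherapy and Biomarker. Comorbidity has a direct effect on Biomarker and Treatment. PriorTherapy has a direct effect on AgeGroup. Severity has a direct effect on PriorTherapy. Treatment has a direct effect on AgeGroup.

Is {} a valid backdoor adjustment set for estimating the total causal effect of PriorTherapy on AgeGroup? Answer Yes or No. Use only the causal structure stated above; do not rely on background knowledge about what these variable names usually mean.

Yes

Backdoor paths from PriorTherapy to AgeGroup (paths whose first edge points into PriorTherapy):
  P1: PriorTherapy <- Dosage -> Biomarker <- Comorbidity -> Treatment -> AgeGroup
Condition 1 (no descendant of PriorTherapy in the set): holds — descendants of PriorTherapy are {AgeGroup}; none are in {}.
Condition 2 (every backdoor path blocked by {}):
  P1: blocked at collider Biomarker (neither it nor any descendant is in the conditioning set).
{} satisfies the backdoor criterion.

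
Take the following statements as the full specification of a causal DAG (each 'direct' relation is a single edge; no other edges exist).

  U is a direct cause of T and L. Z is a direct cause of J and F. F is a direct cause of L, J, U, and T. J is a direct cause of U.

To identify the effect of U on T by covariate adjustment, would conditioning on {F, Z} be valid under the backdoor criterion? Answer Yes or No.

Backdoor paths from U to T (paths whose first edge points into U):
  P1: U <- F -> T
  P2: U <- J <- Z -> F -> T
  P3: U <- J <- F -> T
Condition 1 (no descendant of U in the set): holds — descendants of U are {L, T}; none are in {F, Z}.
Condition 2 (every backdoor path blocked by {F, Z}):
  P1: blocked at fork node F ∈ conditioning set.
  P2: blocked at fork node Z ∈ conditioning set.
  P3: blocked at fork node F ∈ conditioning set.
{F, Z} satisfies the backdoor criterion.

Yes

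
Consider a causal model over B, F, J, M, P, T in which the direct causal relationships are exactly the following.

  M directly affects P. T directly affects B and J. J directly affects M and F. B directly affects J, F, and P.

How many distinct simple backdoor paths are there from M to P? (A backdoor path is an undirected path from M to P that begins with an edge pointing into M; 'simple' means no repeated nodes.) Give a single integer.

3

A backdoor path from M to P is any simple undirected path whose first edge points into M (i.e. leaves M via a parent).
Parents of M: {J}.
Enumerating:
  P1: M <- J <- T -> B -> P
  P2: M <- J <- B -> P
  P3: M <- J -> F <- B -> P
That exhausts the simple backdoor paths. Count: 3.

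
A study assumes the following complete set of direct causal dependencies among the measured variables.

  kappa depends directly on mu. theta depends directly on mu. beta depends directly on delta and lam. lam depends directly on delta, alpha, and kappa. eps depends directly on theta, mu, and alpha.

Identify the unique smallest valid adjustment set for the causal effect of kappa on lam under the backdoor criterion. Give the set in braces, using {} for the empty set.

{}

Variables eligible for adjustment (non-descendants of kappa, excluding kappa and lam): {alpha, delta, eps, mu, theta}.
Backdoor paths from kappa to lam:
  P1: kappa <- mu -> theta -> eps <- alpha -> lam
  P2: kappa <- mu -> eps <- alpha -> lam
Each backdoor path contains an unconditioned collider, so every path is already blocked with the empty conditioning set:
  P1: blocked at collider eps (neither it nor any descendant is in the conditioning set).
  P2: blocked at collider eps (neither it nor any descendant is in the conditioning set).
The empty set is therefore the unique smallest valid set.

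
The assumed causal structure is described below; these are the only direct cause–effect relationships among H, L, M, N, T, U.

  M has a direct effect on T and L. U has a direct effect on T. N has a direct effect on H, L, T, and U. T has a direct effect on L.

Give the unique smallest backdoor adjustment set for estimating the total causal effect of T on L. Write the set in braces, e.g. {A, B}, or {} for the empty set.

Variables eligible for adjustment (non-descendants of T, excluding T and L): {H, M, N, U}.
Backdoor paths from T to L:
  P1: T <- N -> L
  P2: T <- M -> L
  P3: T <- U <- N -> L
The empty set is not sufficient: P1 (T <- N -> L) has no collider blocking it and no conditioned non-collider, so it is open.
Try {M, N}:
  P1: blocked at fork node N ∈ conditioning set.
  P2: blocked at fork node M ∈ conditioning set.
  P3: blocked at fork node N ∈ conditioning set.
{M, N} contains no descendant of T and blocks every backdoor path.
Every element of {M, N} is needed (dropping M leaves P2 open; dropping N leaves P1 open), so no proper subset is valid.
Among all size-2 subsets of the eligible variables, only {M, N} blocks every backdoor path, so it is the unique smallest valid adjustment set.

{M, N}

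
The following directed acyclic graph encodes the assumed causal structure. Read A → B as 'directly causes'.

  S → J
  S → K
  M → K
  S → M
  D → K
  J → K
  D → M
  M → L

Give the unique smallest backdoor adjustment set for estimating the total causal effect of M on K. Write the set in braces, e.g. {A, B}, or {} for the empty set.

{D, S}

Variables eligible for adjustment (non-descendants of M, excluding M and K): {D, J, S}.
Backdoor paths from M to K:
  P1: M <- D -> K
  P2: M <- S -> J -> K
  P3: M <- S -> K
The empty set is not sufficient: P1 (M <- D -> K) has no collider blocking it and no conditioned non-collider, so it is open.
Try {D, S}:
  P1: blocked at fork node D ∈ conditioning set.
  P2: blocked at fork node S ∈ conditioning set.
  P3: blocked at fork node S ∈ conditioning set.
{D, S} contains no descendant of M and blocks every backdoor path.
Every element of {D, S} is needed (dropping D leaves P1 open; dropping S leaves P2 open), so no proper subset is valid.
Among all size-2 subsets of the eligible variables, only {D, S} blocks every backdoor path, so it is the unique smallest valid adjustment set.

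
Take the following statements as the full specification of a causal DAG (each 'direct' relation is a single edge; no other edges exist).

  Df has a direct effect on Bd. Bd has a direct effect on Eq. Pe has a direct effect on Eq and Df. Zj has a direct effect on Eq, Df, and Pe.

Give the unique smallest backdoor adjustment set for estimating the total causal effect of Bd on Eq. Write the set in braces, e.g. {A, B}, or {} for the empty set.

{Df}

Variables eligible for adjustment (non-descendants of Bd, excluding Bd and Eq): {Df, Pe, Zj}.
Backdoor paths from Bd to Eq:
  P1: Bd <- Df <- Zj -> Pe -> Eq
  P2: Bd <- Df <- Zj -> Eq
  P3: Bd <- Df <- Pe <- Zj -> Eq
  P4: Bd <- Df <- Pe -> Eq
The empty set is not sufficient: P1 (Bd <- Df <- Zj -> Pe -> Eq) has no collider blocking it and no conditioned non-collider, so it is open.
Try {Df}:
  P1: blocked at chain node Df ∈ conditioning set.
  P2: blocked at chain node Df ∈ conditioning set.
  P3: blocked at chain node Df ∈ conditioning set.
  P4: blocked at chain node Df ∈ conditioning set.
{Df} contains no descendant of Bd and blocks every backdoor path.
No other singleton works — e.g. {Zj} leaves P4 open — so {Df} is the unique smallest valid adjustment set.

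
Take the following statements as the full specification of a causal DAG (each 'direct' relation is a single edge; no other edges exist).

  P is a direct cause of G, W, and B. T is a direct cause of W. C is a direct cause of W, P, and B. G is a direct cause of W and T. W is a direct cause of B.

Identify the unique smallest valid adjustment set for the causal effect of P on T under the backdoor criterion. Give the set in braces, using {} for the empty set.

Variables eligible for adjustment (non-descendants of P, excluding P and T): {C}.
Backdoor paths from P to T:
  P1: P <- C -> W <- G -> T
  P2: P <- C -> W <- T
  P3: P <- C -> B <- W <- G -> T
  P4: P <- C -> B <- W <- T
Each backdoor path contains an unconditioned collider, so every path is already blocked with the empty conditioning set:
  P1: blocked at collider W (neither it nor any descendant is in the conditioning set).
  P2: blocked at collider W (neither it nor any descendant is in the conditioning set).
  P3: blocked at collider B (neither it nor any descendant is in the conditioning set).
  P4: blocked at collider B (neither it nor any descendant is in the conditioning set).
The empty set is therefore the unique smallest valid set.

{}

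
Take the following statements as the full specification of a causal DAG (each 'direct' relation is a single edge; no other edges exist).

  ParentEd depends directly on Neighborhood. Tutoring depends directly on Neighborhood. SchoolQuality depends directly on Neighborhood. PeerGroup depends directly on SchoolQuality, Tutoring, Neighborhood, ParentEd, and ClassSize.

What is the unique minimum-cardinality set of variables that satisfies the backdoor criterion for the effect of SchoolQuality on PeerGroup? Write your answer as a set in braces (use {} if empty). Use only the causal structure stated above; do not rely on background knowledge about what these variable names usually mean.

Variables eligible for adjustment (non-descendants of SchoolQuality, excluding SchoolQuality and PeerGroup): {ClassSize, Neighborhood, ParentEd, Tutoring}.
Backdoor paths from SchoolQuality to PeerGroup:
  P1: SchoolQuality <- Neighborhood -> Tutoring -> PeerGroup
  P2: SchoolQuality <- Neighborhood -> ParentEd -> PeerGroup
  P3: SchoolQuality <- Neighborhood -> PeerGroup
The empty set is not sufficient: P1 (SchoolQuality <- Neighborhood -> Tutoring -> PeerGroup) has no collider blocking it and no conditioned non-collider, so it is open.
Try {Neighborhood}:
  P1: blocked at fork node Neighborhood ∈ conditioning set.
  P2: blocked at fork node Neighborhood ∈ conditioning set.
  P3: blocked at fork node Neighborhood ∈ conditioning set.
{Neighborhood} contains no descendant of SchoolQuality and blocks every backdoor path.
No other singleton works — e.g. {Tutoring} leaves P2 open — so {Neighborhood} is the unique smallest valid adjustment set.

{Neighborhood}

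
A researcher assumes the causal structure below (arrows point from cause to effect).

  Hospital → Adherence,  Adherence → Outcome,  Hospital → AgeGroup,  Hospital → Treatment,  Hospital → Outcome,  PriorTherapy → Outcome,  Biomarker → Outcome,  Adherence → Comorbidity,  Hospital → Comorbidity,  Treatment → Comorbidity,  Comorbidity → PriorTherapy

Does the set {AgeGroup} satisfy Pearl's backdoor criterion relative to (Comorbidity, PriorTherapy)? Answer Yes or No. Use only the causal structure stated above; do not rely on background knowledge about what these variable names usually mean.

Backdoor paths from Comorbidity to PriorTherapy (paths whose first edge points into Comorbidity):
  P1: Comorbidity <- Hospital -> Adherence -> Outcome <- PriorTherapy
  P2: Comorbidity <- Hospital -> Outcome <- PriorTherapy
  P3: Comorbidity <- Treatment <- Hospital -> Adherence -> Outcome <- PriorTherapy
  P4: Comorbidity <- Treatment <- Hospital -> Outcome <- PriorTherapy
  P5: Comorbidity <- Adherence <- Hospital -> Outcome <- PriorTherapy
  P6: Comorbidity <- Adherence -> Outcome <- PriorTherapy
Condition 1 (no descendant of Comorbidity in the set): holds — descendants of Comorbidity are {Outcome, PriorTherapy}; none are in {AgeGroup}.
Condition 2 (every backdoor path blocked by {AgeGroup}):
  P1: blocked at collider Outcome (neither it nor any descendant is in the conditioning set).
  P2: blocked at collider Outcome (neither it nor any descendant is in the conditioning set).
  P3: blocked at collider Outcome (neither it nor any descendant is in the conditioning set).
  P4: blocked at collider Outcome (neither it nor any descendant is in the conditioning set).
  P5: blocked at collider Outcome (neither it nor any descendant is in the conditioning set).
  P6: blocked at collider Outcome (neither it nor any descendant is in the conditioning set).
{AgeGroup} satisfies the backdoor criterion.

Yes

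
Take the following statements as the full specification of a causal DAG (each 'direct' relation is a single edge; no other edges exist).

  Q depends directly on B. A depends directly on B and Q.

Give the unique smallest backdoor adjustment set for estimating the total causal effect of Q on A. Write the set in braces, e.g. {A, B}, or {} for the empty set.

{B}

Variables eligible for adjustment (non-descendants of Q, excluding Q and A): {B}.
Backdoor paths from Q to A:
  P1: Q <- B -> A
The empty set is not sufficient: P1 (Q <- B -> A) has no collider blocking it and no conditioned non-collider, so it is open.
Try {B}:
  P1: blocked at fork node B ∈ conditioning set.
{B} contains no descendant of Q and blocks every backdoor path.
{B} is the unique smallest valid adjustment set.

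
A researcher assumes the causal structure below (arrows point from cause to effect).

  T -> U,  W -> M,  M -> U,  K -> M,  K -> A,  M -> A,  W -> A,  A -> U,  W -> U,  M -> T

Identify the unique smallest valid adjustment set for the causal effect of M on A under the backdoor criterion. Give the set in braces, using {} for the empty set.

Variables eligible for adjustment (non-descendants of M, excluding M and A): {K, W}.
Backdoor paths from M to A:
  P1: M <- W -> A
  P2: M <- W -> U <- A
  P3: M <- K -> A
The empty set is not sufficient: P1 (M <- W -> A) has no collider blocking it and no conditioned non-collider, so it is open.
Try {K, W}:
  P1: blocked at fork node W ∈ conditioning set.
  P2: blocked at fork node W ∈ conditioning set.
  P3: blocked at fork node K ∈ conditioning set.
{K, W} contains no descendant of M and blocks every backdoor path.
Every element of {K, W} is needed (dropping K leaves P3 open; dropping W leaves P1 open), so no proper subset is valid.
Among all size-2 subsets of the eligible variables, only {K, W} blocks every backdoor path, so it is the unique smallest valid adjustment set.

{K, W}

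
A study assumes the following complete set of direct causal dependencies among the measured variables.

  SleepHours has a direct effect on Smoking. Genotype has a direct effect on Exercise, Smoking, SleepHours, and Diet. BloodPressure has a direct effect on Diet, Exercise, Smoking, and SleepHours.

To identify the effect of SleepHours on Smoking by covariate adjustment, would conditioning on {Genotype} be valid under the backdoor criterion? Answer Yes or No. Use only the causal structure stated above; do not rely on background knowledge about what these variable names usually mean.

No

Backdoor paths from SleepHours to Smoking (paths whose first edge points into SleepHours):
  P1: SleepHours <- BloodPressure -> Exercise <- Genotype -> Smoking
  P2: SleepHours <- BloodPressure -> Diet <- Genotype -> Smoking
  P3: SleepHours <- BloodPressure -> Smoking
  P4: SleepHours <- Genotype -> Exercise <- BloodPressure -> Smoking
  P5: SleepHours <- Genotype -> Diet <- BloodPressure -> Smoking
  P6: SleepHours <- Genotype -> Smoking
Condition 1 (no descendant of SleepHours in the set): holds — descendants of SleepHours are {Smoking}; none are in {Genotype}.
Condition 2 (every backdoor path blocked by {Genotype}):
  P1: blocked at collider Exercise (neither it nor any descendant is in the conditioning set).
  P2: blocked at collider Diet (neither it nor any descendant is in the conditioning set).
  P3: open — no interior node is in the conditioning set.
  P4: blocked at fork node Genotype ∈ conditioning set.
  P5: blocked at fork node Genotype ∈ conditioning set.
  P6: blocked at fork node Genotype ∈ conditioning set.
{Genotype} does not satisfy the backdoor criterion.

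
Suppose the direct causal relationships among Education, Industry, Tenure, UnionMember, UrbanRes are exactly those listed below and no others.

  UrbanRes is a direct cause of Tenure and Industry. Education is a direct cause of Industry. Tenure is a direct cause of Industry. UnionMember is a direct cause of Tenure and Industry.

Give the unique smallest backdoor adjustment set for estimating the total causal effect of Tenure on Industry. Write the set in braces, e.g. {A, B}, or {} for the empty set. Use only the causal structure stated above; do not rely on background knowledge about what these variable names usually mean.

{UnionMember, UrbanRes}

Variables eligible for adjustment (non-descendants of Tenure, excluding Tenure and Industry): {Education, UnionMember, UrbanRes}.
Backdoor paths from Tenure to Industry:
  P1: Tenure <- UrbanRes -> Industry
  P2: Tenure <- UnionMember -> Industry
The empty set is not sufficient: P1 (Tenure <- UrbanRes -> Industry) has no collider blocking it and no conditioned non-collider, so it is open.
Try {UnionMember, UrbanRes}:
  P1: blocked at fork node UrbanRes ∈ conditioning set.
  P2: blocked at fork node UnionMember ∈ conditioning set.
{UnionMember, UrbanRes} contains no descendant of Tenure and blocks every backdoor path.
Every element of {UnionMember, UrbanRes} is needed (dropping UnionMember leaves P2 open; dropping UrbanRes leaves P1 open), so no proper subset is valid.
Among all size-2 subsets of the eligible variables, only {UnionMember, UrbanRes} blocks every backdoor path, so it is the unique smallest valid adjustment set.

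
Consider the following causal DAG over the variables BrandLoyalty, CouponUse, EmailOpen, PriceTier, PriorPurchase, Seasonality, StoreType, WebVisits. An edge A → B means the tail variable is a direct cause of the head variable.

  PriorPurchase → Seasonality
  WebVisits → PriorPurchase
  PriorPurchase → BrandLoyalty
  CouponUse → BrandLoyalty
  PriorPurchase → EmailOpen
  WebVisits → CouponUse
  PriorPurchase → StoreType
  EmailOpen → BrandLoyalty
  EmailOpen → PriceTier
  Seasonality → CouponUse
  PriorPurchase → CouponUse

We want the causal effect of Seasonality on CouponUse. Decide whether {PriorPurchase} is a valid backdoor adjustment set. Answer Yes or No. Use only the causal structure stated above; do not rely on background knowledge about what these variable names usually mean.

Yes

Backdoor paths from Seasonality to CouponUse (paths whose first edge points into Seasonality):
  P1: Seasonality <- PriorPurchase <- WebVisits -> CouponUse
  P2: Seasonality <- PriorPurchase -> EmailOpen -> BrandLoyalty <- CouponUse
  P3: Seasonality <- PriorPurchase -> CouponUse
  P4: Seasonality <- PriorPurchase -> BrandLoyalty <- CouponUse
Condition 1 (no descendant of Seasonality in the set): holds — descendants of Seasonality are {BrandLoyalty, CouponUse}; none are in {PriorPurchase}.
Condition 2 (every backdoor path blocked by {PriorPurchase}):
  P1: blocked at chain node PriorPurchase ∈ conditioning set.
  P2: blocked at fork node PriorPurchase ∈ conditioning set.
  P3: blocked at fork node PriorPurchase ∈ conditioning set.
  P4: blocked at fork node PriorPurchase ∈ conditioning set.
{PriorPurchase} satisfies the backdoor criterion.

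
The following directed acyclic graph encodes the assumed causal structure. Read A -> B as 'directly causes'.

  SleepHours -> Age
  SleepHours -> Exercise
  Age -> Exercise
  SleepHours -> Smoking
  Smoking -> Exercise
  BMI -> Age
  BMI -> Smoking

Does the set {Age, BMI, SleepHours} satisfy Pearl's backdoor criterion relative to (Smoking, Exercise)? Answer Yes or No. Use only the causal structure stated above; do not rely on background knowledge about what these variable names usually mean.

Backdoor paths from Smoking to Exercise (paths whose first edge points into Smoking):
  P1: Smoking <- BMI -> Age <- SleepHours -> Exercise
  P2: Smoking <- BMI -> Age -> Exercise
  P3: Smoking <- SleepHours -> Age -> Exercise
  P4: Smoking <- SleepHours -> Exercise
Condition 1 (no descendant of Smoking in the set): holds — descendants of Smoking are {Exercise}; none are in {Age, BMI, SleepHours}.
Condition 2 (every backdoor path blocked by {Age, BMI, SleepHours}):
  P1: blocked at fork node BMI ∈ conditioning set.
  P2: blocked at fork node BMI ∈ conditioning set.
  P3: blocked at fork node SleepHours ∈ conditioning set.
  P4: blocked at fork node SleepHours ∈ conditioning set.
{Age, BMI, SleepHours} satisfies the backdoor criterion.

Yes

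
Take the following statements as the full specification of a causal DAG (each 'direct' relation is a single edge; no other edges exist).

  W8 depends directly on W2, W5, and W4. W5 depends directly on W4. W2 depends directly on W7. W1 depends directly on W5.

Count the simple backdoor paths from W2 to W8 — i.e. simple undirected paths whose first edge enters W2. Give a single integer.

A backdoor path from W2 to W8 is any simple undirected path whose first edge points into W2 (i.e. leaves W2 via a parent).
Parents of W2: {W7}.
No simple path from any parent of W2 reaches W8 without revisiting W2, so there are no backdoor paths.

0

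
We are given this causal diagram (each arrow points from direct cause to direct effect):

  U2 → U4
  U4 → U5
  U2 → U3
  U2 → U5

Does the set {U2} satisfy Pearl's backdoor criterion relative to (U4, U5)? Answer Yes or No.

Backdoor paths from U4 to U5 (paths whose first edge points into U4):
  P1: U4 <- U2 -> U5
Condition 1 (no descendant of U4 in the set): holds — descendants of U4 are {U5}; none are in {U2}.
Condition 2 (every backdoor path blocked by {U2}):
  P1: blocked at fork node U2 ∈ conditioning set.
{U2} satisfies the backdoor criterion.

Yes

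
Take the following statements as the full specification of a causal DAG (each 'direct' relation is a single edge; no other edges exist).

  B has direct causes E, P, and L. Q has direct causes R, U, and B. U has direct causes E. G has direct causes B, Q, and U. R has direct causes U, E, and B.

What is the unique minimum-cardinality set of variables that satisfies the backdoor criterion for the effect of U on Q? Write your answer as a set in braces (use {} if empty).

Variables eligible for adjustment (non-descendants of U, excluding U and Q): {B, E, L, P}.
Backdoor paths from U to Q:
  P1: U <- E -> B -> R -> Q
  P2: U <- E -> B -> Q
  P3: U <- E -> B -> G <- Q
  P4: U <- E -> R <- B -> Q
  P5: U <- E -> R <- B -> G <- Q
  P6: U <- E -> R -> Q
The empty set is not sufficient: P1 (U <- E -> B -> R -> Q) has no collider blocking it and no conditioned non-collider, so it is open.
Try {E}:
  P1: blocked at fork node E ∈ conditioning set.
  P2: blocked at fork node E ∈ conditioning set.
  P3: blocked at fork node E ∈ conditioning set.
  P4: blocked at fork node E ∈ conditioning set.
  P5: blocked at fork node E ∈ conditioning set.
  P6: blocked at fork node E ∈ conditioning set.
{E} contains no descendant of U and blocks every backdoor path.
No other singleton works — e.g. {P} leaves P1 open — so {E} is the unique smallest valid adjustment set.

{E}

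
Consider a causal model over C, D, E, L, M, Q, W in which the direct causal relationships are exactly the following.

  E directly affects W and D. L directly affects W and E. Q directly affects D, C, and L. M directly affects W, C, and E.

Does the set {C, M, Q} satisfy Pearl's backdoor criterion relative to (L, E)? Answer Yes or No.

Backdoor paths from L to E (paths whose first edge points into L):
  P1: L <- Q -> C <- M -> E
  P2: L <- Q -> C <- M -> W <- E
  P3: L <- Q -> D <- E
Condition 1 (no descendant of L in the set): holds — descendants of L are {D, E, W}; none are in {C, M, Q}.
Condition 2 (every backdoor path blocked by {C, M, Q}):
  P1: blocked at fork node Q ∈ conditioning set.
  P2: blocked at fork node Q ∈ conditioning set.
  P3: blocked at fork node Q ∈ conditioning set.
{C, M, Q} satisfies the backdoor criterion.

Yes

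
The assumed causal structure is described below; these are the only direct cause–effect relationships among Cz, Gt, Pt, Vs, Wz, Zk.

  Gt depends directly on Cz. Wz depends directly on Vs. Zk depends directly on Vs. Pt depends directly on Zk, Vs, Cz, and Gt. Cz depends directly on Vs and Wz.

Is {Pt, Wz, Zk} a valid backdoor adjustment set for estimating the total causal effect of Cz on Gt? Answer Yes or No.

No

Backdoor paths from Cz to Gt (paths whose first edge points into Cz):
  P1: Cz <- Vs -> Zk -> Pt <- Gt
  P2: Cz <- Vs -> Pt <- Gt
  P3: Cz <- Wz <- Vs -> Zk -> Pt <- Gt
  P4: Cz <- Wz <- Vs -> Pt <- Gt
Condition 1 (no descendant of Cz in the set): FAILS — Pt is a descendant of Cz.
Condition 2 (every backdoor path blocked by {Pt, Wz, Zk}):
  P1: blocked at chain node Zk ∈ conditioning set.
  P2: open — collider(s) Pt are conditioned on (or have a conditioned descendant) and no non-collider on the path is in the set.
  P3: blocked at chain node Wz ∈ conditioning set.
  P4: blocked at chain node Wz ∈ conditioning set.
{Pt, Wz, Zk} does not satisfy the backdoor criterion.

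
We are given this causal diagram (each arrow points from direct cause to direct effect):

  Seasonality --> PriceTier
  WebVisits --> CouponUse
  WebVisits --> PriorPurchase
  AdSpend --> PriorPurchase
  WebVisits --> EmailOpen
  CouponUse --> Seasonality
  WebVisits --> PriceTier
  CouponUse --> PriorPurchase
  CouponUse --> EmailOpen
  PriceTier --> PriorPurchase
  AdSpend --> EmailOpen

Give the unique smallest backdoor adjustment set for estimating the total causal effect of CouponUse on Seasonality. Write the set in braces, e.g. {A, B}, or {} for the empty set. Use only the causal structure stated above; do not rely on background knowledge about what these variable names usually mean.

Variables eligible for adjustment (non-descendants of CouponUse, excluding CouponUse and Seasonality): {AdSpend, WebVisits}.
Backdoor paths from CouponUse to Seasonality:
  P1: CouponUse <- WebVisits -> EmailOpen <- AdSpend -> PriorPurchase <- PriceTier <- Seasonality
  P2: CouponUse <- WebVisits -> PriceTier <- Seasonality
  P3: CouponUse <- WebVisits -> PriorPurchase <- PriceTier <- Seasonality
Each backdoor path contains an unconditioned collider, so every path is already blocked with the empty conditioning set:
  P1: blocked at collider EmailOpen (neither it nor any descendant is in the conditioning set).
  P2: blocked at collider PriceTier (neither it nor any descendant is in the conditioning set).
  P3: blocked at collider PriorPurchase (neither it nor any descendant is in the conditioning set).
The empty set is therefore the unique smallest valid set.

{}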